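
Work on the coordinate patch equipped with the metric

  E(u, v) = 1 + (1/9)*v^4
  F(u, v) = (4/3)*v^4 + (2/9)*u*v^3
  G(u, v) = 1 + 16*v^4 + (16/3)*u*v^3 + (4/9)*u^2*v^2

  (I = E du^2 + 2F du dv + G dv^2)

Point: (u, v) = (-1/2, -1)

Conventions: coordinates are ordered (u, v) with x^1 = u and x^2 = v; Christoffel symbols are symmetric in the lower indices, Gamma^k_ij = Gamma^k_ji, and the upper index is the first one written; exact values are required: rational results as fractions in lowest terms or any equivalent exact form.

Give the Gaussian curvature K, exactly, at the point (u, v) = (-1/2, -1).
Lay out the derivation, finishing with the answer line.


E = 10/9, F = 13/9, G = 178/9, EG - F^2 = 179/9 at the point
E_u = 0, E_v = -4/9, F_u = -2/9, F_v = -17/3, G_u = -52/9, G_v = -650/9
E_vv = 4/3, F_uv = 2/3, G_uu = 8/9
By Brioschi, K is (det M1 - det M2) divided by (EG - F^2) squared.
M1 = [[-E_vv/2 + F_uv - G_uu/2, E_u/2, F_u - E_v/2], [F_v - G_u/2, E, F], [G_v/2, F, G]] = [[-4/9, 0, 0], [-25/9, 10/9, 13/9], [-325/9, 13/9, 178/9]]; det M1 = -716/81
M2 = [[0, E_v/2, G_u/2], [E_v/2, E, F], [G_u/2, F, G]] = [[0, -2/9, -26/9], [-2/9, 10/9, 13/9], [-26/9, 13/9, 178/9]]; det M2 = -680/81
det M1 - det M2 = -4/9; K = -4/9 / (179/9)^2 = -36/32041

Answer: K = -36/32041


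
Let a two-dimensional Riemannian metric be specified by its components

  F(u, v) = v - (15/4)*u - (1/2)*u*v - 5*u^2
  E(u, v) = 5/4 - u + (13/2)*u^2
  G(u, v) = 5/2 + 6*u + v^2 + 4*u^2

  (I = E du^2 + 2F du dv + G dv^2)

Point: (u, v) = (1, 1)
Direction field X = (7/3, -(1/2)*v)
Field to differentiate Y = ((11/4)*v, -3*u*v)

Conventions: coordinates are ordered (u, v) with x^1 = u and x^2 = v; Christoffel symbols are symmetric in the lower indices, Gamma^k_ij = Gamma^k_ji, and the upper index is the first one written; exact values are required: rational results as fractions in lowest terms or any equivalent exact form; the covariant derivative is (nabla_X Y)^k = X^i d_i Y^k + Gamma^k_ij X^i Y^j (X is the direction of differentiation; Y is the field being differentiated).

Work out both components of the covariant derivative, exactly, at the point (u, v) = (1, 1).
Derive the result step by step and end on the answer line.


E = 27/4, F = -33/4, G = 27/2 at the point
E_u = 12, E_v = 0, F_u = -57/4, F_v = 1/2, G_u = 14, G_v = 2
EG - F^2 = 369/16;  g^inv = (16/369) * [[27/2, 33/4], [33/4, 27/4]]
first-kind symbols [ij,l] = (1/2)(d_i g_jl + d_j g_il - d_l g_ij): [uu,u] = E_u/2 = 6, [uu,v] = F_u - E_v/2 = -57/4, [uv,u] = E_v/2 = 0, [uv,v] = G_u/2 = 7, [vv,u] = F_v - G_u/2 = -13/2, [vv,v] = G_v/2 = 1
Gamma^u_ij = (G*[ij,u] - F*[ij,v])/(EG - F^2), Gamma^v_ij = (E*[ij,v] - F*[ij,u])/(EG - F^2)
Gamma_uuu = -65/41, Gamma_uuv = 308/123, Gamma_uvv = -424/123, Gamma_vuu = -83/41, Gamma_vuv = 84/41, Gamma_vvv = -250/123
X = (7/3, -1/2), Y = (11/4, -3) at the point

Answer: (nabla_X Y)^u = -37087/984, (nabla_X Y)^v = -19039/492


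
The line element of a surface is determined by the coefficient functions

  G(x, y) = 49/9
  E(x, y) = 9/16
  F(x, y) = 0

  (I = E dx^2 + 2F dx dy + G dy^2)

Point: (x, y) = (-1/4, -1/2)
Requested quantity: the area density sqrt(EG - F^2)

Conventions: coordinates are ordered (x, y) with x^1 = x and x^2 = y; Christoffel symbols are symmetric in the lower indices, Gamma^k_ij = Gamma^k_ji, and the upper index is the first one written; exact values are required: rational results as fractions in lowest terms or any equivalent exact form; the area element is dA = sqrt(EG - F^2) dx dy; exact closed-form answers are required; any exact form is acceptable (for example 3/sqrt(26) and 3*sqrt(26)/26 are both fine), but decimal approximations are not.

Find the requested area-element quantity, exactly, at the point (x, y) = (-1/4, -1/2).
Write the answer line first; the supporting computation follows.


Answer: sqrt(EG - F^2) = 7/4

E = 9/16, F = 0, G = 49/9; EG - F^2 = 49/16


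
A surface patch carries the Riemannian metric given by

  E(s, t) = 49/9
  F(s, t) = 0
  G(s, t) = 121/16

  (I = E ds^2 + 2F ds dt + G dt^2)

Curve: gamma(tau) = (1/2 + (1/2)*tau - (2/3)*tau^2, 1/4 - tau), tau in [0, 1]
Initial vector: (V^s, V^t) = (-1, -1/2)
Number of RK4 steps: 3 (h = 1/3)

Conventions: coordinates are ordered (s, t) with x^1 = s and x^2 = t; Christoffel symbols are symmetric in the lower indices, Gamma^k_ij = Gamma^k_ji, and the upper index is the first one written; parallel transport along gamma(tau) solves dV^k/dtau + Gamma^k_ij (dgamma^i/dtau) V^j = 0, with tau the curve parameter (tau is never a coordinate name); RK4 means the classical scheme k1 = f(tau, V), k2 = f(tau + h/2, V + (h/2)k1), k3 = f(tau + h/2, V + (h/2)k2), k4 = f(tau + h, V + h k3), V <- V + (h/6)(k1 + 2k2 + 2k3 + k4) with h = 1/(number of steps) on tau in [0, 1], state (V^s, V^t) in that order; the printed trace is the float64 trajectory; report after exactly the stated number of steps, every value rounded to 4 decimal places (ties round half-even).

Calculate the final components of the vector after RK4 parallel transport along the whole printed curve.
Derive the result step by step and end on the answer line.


gamma'(tau) = (1/2 - (4/3)*tau, -1); f(tau, V)^k = -Gamma^k_ij(gamma(tau)) gamma'^i(tau) V^j; h = 1/3; intermediate values shown to 6 dp
curve data and Christoffel symbols at the stage parameters:
  tau = 0.000000: gamma = (0.500000, 0.250000), gamma' = (0.500000, -1.000000); Gamma_sss = 0.000000, Gamma_sst = 0.000000, Gamma_stt = 0.000000, Gamma_tss = 0.000000, Gamma_tst = 0.000000, Gamma_ttt = 0.000000
  tau = 0.166667: gamma = (0.564815, 0.083333), gamma' = (0.277778, -1.000000); Gamma_sss = 0.000000, Gamma_sst = 0.000000, Gamma_stt = 0.000000, Gamma_tss = 0.000000, Gamma_tst = 0.000000, Gamma_ttt = 0.000000
  tau = 0.333333: gamma = (0.592593, -0.083333), gamma' = (0.055556, -1.000000); Gamma_sss = 0.000000, Gamma_sst = 0.000000, Gamma_stt = 0.000000, Gamma_tss = 0.000000, Gamma_tst = 0.000000, Gamma_ttt = 0.000000
  tau = 0.500000: gamma = (0.583333, -0.250000), gamma' = (-0.166667, -1.000000); Gamma_sss = 0.000000, Gamma_sst = 0.000000, Gamma_stt = 0.000000, Gamma_tss = 0.000000, Gamma_tst = 0.000000, Gamma_ttt = 0.000000
  tau = 0.666667: gamma = (0.537037, -0.416667), gamma' = (-0.388889, -1.000000); Gamma_sss = 0.000000, Gamma_sst = 0.000000, Gamma_stt = 0.000000, Gamma_tss = 0.000000, Gamma_tst = 0.000000, Gamma_ttt = 0.000000
  tau = 0.833333: gamma = (0.453704, -0.583333), gamma' = (-0.611111, -1.000000); Gamma_sss = 0.000000, Gamma_sst = 0.000000, Gamma_stt = 0.000000, Gamma_tss = 0.000000, Gamma_tst = 0.000000, Gamma_ttt = 0.000000
  tau = 1.000000: gamma = (0.333333, -0.750000), gamma' = (-0.833333, -1.000000); Gamma_sss = 0.000000, Gamma_sst = 0.000000, Gamma_stt = 0.000000, Gamma_tss = 0.000000, Gamma_tst = 0.000000, Gamma_ttt = 0.000000
step 0: V^s = -1.0000, V^t = -0.5000
step 1: k1 = (0.000000, 0.000000), k2 = (0.000000, 0.000000), k3 = (0.000000, 0.000000), k4 = (0.000000, 0.000000); V <- V + (h/6)(k1 + 2k2 + 2k3 + k4): V^s = -1.0000, V^t = -0.5000
step 2: k1 = (0.000000, 0.000000), k2 = (0.000000, 0.000000), k3 = (0.000000, 0.000000), k4 = (0.000000, 0.000000); V <- V + (h/6)(k1 + 2k2 + 2k3 + k4): V^s = -1.0000, V^t = -0.5000
step 3: k1 = (0.000000, 0.000000), k2 = (0.000000, 0.000000), k3 = (0.000000, 0.000000), k4 = (0.000000, 0.000000); V <- V + (h/6)(k1 + 2k2 + 2k3 + k4): V^s = -1.0000, V^t = -0.5000

Answer: V^s = -1.0000, V^t = -0.5000


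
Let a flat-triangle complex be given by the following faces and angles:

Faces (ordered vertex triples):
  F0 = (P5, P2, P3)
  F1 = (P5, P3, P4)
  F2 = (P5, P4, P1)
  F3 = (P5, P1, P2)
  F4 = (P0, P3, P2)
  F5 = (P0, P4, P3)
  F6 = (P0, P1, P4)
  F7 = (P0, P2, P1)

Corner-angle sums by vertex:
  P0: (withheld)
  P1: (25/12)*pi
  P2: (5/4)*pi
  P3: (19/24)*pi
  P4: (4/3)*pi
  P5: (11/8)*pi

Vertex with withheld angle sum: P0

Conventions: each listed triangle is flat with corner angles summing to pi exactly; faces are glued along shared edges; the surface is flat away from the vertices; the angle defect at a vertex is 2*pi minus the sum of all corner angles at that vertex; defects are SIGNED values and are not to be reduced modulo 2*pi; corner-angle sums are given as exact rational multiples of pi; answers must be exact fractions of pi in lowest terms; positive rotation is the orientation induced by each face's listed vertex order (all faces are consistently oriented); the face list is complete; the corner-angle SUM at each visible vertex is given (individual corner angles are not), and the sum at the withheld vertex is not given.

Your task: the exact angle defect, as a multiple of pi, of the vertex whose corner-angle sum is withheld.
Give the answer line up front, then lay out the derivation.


Answer: defect(P0) = (5/6)*pi

V = 6, E = 12, F = 8; chi = V - E + F = 2
Gauss-Bonnet: total defect = 2*pi*chi = 4*pi; visible defects sum to (19/6)*pi


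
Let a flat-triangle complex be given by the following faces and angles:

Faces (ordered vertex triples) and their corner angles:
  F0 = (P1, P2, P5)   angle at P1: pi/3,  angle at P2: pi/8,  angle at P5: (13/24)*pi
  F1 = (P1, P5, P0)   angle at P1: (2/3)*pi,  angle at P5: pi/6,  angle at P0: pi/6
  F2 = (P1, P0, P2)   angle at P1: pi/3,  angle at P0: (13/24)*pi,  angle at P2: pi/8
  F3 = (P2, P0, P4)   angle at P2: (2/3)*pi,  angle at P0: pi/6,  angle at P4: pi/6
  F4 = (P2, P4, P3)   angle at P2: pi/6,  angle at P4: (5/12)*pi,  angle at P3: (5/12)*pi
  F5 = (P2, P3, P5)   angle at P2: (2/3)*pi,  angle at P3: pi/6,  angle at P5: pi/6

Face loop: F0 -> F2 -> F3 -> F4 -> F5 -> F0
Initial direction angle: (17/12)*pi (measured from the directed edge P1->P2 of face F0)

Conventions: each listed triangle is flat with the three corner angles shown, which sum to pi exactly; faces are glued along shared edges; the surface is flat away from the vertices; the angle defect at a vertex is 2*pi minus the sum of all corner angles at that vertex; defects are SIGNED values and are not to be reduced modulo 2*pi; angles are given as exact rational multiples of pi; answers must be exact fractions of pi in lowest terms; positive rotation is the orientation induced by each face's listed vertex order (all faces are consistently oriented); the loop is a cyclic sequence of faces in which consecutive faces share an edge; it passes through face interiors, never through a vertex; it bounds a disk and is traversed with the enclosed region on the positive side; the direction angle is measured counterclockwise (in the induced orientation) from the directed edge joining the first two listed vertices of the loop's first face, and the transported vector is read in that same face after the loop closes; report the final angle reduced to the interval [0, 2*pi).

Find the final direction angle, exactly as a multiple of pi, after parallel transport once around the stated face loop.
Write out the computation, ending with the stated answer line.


enclosed vertex P2: corner angles sum to (7/4)*pi, defect = 2*pi - (7/4)*pi = pi/4
summing the enclosed defects onto the initial angle, mod 2*pi in the induced orientation:
final angle = (17/12)*pi + pi/4 = (5/3)*pi (mod 2*pi)

Answer: final direction angle = (5/3)*pi


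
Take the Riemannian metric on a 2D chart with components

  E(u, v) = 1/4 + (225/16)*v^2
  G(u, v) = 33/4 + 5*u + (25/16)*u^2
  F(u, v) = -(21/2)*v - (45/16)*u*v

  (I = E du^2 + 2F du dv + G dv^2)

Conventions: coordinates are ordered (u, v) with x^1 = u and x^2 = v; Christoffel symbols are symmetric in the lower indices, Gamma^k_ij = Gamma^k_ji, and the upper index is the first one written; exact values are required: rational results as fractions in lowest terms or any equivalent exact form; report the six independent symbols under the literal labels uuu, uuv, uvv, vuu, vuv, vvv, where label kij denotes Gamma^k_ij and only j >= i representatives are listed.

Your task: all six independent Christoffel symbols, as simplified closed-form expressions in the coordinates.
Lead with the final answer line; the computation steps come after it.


Answer: Gamma_uuu = (-6075*u*v^2 - 22680*v^2)/(1800*u^2*v^2 + 50*u^2 + 1440*u*v^2 + 160*u + 738*v^2 + 264), Gamma_uuv = (3375*u^2*v + 12000*u*v + 18210*v)/(1800*u^2*v^2 + 50*u^2 + 1440*u*v^2 + 160*u + 738*v^2 + 264), Gamma_uvv = (-875*u^3 - 5400*u^2 - 12940*u - 13728)/(1800*u^2*v^2 + 50*u^2 + 1440*u*v^2 + 160*u + 738*v^2 + 264), Gamma_vuu = (-30375*v^3 - 540*v)/(1800*u^2*v^2 + 50*u^2 + 1440*u*v^2 + 160*u + 738*v^2 + 264), Gamma_vuv = (7875*u*v^2 + 50*u + 23400*v^2 + 80)/(1800*u^2*v^2 + 50*u^2 + 1440*u*v^2 + 160*u + 738*v^2 + 264), Gamma_vvv = (-1575*u^2*v - 10560*u*v - 17472*v)/(1800*u^2*v^2 + 50*u^2 + 1440*u*v^2 + 160*u + 738*v^2 + 264)

E = 1/4 + (225/16)*v^2; F = -(21/2)*v - (45/16)*u*v; G = 33/4 + 5*u + (25/16)*u^2
Gamma^k_ij = (1/2) g^{kl} (d_i g_jl + d_j g_il - d_l g_ij), with g^inv = (1/(EG-F^2)) [[G, -F], [-F, E]]
first partials: E_u = 0, E_v = (225/8)*v, F_u = -(45/16)*v, F_v = -21/2 - (45/16)*u, G_u = 5 + (25/8)*u, G_v = 0
D = EG - F^2 = 33/16 + (5/4)*u + (369/64)*v^2 + (25/64)*u^2 + (45/4)*u*v^2 + (225/16)*u^2*v^2
expanded: Gamma^u_uu = (G E_u - 2F F_u + F E_v)/(2D), Gamma^u_uv = (G E_v - F G_u)/(2D), Gamma^u_vv = (2G F_v - G G_u - F G_v)/(2D), Gamma^v_uu = (2E F_u - E E_v - F E_u)/(2D), Gamma^v_uv = (E G_u - F E_v)/(2D), Gamma^v_vv = (E G_v - 2F F_v + F G_u)/(2D); substitute and cancel common factors


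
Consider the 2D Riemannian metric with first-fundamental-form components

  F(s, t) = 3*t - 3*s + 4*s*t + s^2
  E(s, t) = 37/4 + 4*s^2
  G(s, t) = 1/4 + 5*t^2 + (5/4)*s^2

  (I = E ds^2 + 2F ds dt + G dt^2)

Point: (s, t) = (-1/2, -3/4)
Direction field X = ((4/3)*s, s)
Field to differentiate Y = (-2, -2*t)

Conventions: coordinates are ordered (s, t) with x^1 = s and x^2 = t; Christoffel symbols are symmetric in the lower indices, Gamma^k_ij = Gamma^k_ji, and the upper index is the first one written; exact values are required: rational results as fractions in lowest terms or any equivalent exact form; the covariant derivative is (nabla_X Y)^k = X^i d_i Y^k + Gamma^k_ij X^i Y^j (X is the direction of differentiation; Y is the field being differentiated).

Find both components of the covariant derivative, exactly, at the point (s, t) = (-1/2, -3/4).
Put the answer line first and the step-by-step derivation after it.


Answer: (nabla_X Y)^s = -5063/25800, (nabla_X Y)^t = -1879/2150

E = 41/4, F = 1, G = 27/8 at the point
E_s = -4, E_t = 0, F_s = -7, F_t = 1, G_s = -5/4, G_t = -15/2
EG - F^2 = 1075/32;  g^inv = (32/1075) * [[27/8, -1], [-1, 41/4]]
first-kind symbols [ij,l] = (1/2)(d_i g_jl + d_j g_il - d_l g_ij): [ss,s] = E_s/2 = -2, [ss,t] = F_s - E_t/2 = -7, [st,s] = E_t/2 = 0, [st,t] = G_s/2 = -5/8, [tt,s] = F_t - G_s/2 = 13/8, [tt,t] = G_t/2 = -15/4
Gamma^s_ij = (G*[ij,s] - F*[ij,t])/(EG - F^2), Gamma^t_ij = (E*[ij,t] - F*[ij,s])/(EG - F^2)
Gamma_sss = 8/1075, Gamma_sst = 4/215, Gamma_stt = 591/2150, Gamma_tss = -2232/1075, Gamma_tst = -41/215, Gamma_ttt = -1282/1075
X = (-2/3, -1/2), Y = (-2, 3/2) at the point


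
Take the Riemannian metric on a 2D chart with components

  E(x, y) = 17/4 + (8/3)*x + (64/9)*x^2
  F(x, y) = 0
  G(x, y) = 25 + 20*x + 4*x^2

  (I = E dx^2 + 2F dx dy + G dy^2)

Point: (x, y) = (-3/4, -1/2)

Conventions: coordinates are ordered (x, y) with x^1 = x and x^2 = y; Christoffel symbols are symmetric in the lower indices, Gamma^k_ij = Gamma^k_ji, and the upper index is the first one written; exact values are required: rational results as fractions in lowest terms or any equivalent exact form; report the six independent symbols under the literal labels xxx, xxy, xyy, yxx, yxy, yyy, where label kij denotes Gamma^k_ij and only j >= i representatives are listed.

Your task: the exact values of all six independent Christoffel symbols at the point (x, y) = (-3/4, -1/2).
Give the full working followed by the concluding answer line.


E = 25/4, F = 0, G = 49/4 at the point
E_x = -8, E_y = 0, F_x = 0, F_y = 0, G_x = 14, G_y = 0
EG - F^2 = 1225/16;  g^inv = (16/1225) * [[49/4, 0], [0, 25/4]]
first-kind symbols [ij,l] = (1/2)(d_i g_jl + d_j g_il - d_l g_ij): [xx,x] = E_x/2 = -4, [xx,y] = F_x - E_y/2 = 0, [xy,x] = E_y/2 = 0, [xy,y] = G_x/2 = 7, [yy,x] = F_y - G_x/2 = -7, [yy,y] = G_y/2 = 0
Gamma^x_ij = (G*[ij,x] - F*[ij,y])/(EG - F^2), Gamma^y_ij = (E*[ij,y] - F*[ij,x])/(EG - F^2)

Answer: Gamma_xxx = -16/25, Gamma_xxy = 0, Gamma_xyy = -28/25, Gamma_yxx = 0, Gamma_yxy = 4/7, Gamma_yyy = 0


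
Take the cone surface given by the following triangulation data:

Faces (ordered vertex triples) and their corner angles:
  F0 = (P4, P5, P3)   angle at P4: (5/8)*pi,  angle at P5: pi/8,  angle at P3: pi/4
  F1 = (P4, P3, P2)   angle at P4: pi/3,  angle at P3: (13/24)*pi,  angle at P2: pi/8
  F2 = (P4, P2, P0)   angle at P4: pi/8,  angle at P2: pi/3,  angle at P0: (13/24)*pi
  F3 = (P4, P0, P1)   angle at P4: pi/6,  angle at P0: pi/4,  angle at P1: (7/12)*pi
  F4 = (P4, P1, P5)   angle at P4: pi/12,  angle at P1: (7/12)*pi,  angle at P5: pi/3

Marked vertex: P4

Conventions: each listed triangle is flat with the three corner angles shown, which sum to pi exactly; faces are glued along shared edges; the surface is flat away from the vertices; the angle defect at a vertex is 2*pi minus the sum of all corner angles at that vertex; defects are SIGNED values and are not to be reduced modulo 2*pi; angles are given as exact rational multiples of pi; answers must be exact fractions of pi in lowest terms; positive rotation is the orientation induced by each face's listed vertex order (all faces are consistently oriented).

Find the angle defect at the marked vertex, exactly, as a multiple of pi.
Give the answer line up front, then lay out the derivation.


Answer: defect(P4) = (2/3)*pi

Sum of corner angles at P4: (4/3)*pi
defect = 2*pi - (4/3)*pi


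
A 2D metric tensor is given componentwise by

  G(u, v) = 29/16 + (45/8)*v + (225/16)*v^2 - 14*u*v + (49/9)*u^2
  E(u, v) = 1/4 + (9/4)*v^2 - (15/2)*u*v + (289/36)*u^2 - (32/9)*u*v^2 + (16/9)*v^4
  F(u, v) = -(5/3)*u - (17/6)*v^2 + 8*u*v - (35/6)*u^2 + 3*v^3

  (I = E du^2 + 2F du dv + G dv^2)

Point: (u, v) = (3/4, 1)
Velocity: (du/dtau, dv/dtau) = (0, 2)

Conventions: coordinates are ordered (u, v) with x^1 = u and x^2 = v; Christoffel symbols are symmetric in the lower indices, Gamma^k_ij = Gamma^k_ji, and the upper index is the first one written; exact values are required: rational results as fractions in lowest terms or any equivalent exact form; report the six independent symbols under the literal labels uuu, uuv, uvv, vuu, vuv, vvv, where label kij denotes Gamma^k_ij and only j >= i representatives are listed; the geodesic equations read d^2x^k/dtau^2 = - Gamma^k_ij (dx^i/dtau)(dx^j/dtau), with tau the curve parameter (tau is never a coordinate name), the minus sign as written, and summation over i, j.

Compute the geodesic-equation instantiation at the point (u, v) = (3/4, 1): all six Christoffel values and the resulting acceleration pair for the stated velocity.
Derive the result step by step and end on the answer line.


E = 289/576, F = 157/96, G = 225/16 at the point
E_u = 71/72, E_v = 47/72, F_u = -29/12, F_v = 28/3, G_u = -35/6, G_v = 93/4
EG - F^2 = 5047/1152;  g^inv = (1152/5047) * [[225/16, -157/96], [-157/96, 289/576]]
first-kind symbols [ij,l] = (1/2)(d_i g_jl + d_j g_il - d_l g_ij): [uu,u] = E_u/2 = 71/144, [uu,v] = F_u - E_v/2 = -395/144, [uv,u] = E_v/2 = 47/144, [uv,v] = G_u/2 = -35/12, [vv,u] = F_v - G_u/2 = 49/4, [vv,v] = G_v/2 = 93/8
Gamma^u_ij = (G*[ij,u] - F*[ij,v])/(EG - F^2), Gamma^v_ij = (E*[ij,v] - F*[ij,u])/(EG - F^2)
Gamma_uuu = 157865/60564, Gamma_uuv = 21565/10094, Gamma_uvv = 353097/10094, Gamma_vuu = -181037/363384, Gamma_vuv = -9203/20188, Gamma_vvv = -65439/20188
d^2u/dtau^2 = -(Gamma_uuu*(0)^2 + 2*Gamma_uuv*(0)*(2) + Gamma_uvv*(2)^2) = -706194/5047
d^2v/dtau^2 = -(Gamma_vuu*(0)^2 + 2*Gamma_vuv*(0)*(2) + Gamma_vvv*(2)^2) = 65439/5047

Answer: Gamma_uuu = 157865/60564, Gamma_uuv = 21565/10094, Gamma_uvv = 353097/10094, Gamma_vuu = -181037/363384, Gamma_vuv = -9203/20188, Gamma_vvv = -65439/20188; accelerations (d^2u/dtau^2, d^2v/dtau^2) = (-706194/5047, 65439/5047)


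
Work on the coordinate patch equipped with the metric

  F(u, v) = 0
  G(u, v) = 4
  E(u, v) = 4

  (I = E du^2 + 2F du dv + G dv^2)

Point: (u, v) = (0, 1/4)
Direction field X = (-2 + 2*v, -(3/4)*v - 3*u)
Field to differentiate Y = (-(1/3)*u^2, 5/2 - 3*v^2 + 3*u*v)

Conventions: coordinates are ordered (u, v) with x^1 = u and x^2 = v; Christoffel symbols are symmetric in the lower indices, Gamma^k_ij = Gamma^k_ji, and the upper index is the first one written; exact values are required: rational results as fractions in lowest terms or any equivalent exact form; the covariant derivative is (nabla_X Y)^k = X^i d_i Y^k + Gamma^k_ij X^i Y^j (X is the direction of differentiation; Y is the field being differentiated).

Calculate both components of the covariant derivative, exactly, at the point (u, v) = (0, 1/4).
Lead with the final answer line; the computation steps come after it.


Answer: (nabla_X Y)^u = 0, (nabla_X Y)^v = -27/32

E = 4, F = 0, G = 4 at the point
E_u = 0, E_v = 0, F_u = 0, F_v = 0, G_u = 0, G_v = 0
EG - F^2 = 16;  g^inv = (1/16) * [[4, 0], [0, 4]]
first-kind symbols [ij,l] = (1/2)(d_i g_jl + d_j g_il - d_l g_ij): [uu,u] = E_u/2 = 0, [uu,v] = F_u - E_v/2 = 0, [uv,u] = E_v/2 = 0, [uv,v] = G_u/2 = 0, [vv,u] = F_v - G_u/2 = 0, [vv,v] = G_v/2 = 0
Gamma^u_ij = (G*[ij,u] - F*[ij,v])/(EG - F^2), Gamma^v_ij = (E*[ij,v] - F*[ij,u])/(EG - F^2)
Gamma_uuu = 0, Gamma_uuv = 0, Gamma_uvv = 0, Gamma_vuu = 0, Gamma_vuv = 0, Gamma_vvv = 0
X = (-3/2, -3/16), Y = (0, 37/16) at the point


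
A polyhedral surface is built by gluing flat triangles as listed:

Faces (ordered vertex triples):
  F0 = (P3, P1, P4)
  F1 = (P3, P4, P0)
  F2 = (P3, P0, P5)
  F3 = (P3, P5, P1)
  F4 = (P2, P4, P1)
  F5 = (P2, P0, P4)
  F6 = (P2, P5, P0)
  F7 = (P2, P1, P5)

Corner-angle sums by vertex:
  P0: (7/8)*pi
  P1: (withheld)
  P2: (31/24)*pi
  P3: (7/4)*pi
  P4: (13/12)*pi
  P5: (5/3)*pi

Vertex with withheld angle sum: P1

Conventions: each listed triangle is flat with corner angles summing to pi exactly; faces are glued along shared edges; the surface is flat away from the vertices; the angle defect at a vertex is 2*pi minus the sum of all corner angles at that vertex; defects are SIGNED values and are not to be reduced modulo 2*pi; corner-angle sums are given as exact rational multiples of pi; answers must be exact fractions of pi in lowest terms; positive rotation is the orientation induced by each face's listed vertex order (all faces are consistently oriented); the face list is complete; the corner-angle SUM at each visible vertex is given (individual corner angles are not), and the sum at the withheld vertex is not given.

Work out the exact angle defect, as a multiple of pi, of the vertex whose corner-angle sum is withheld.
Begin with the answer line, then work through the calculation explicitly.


Answer: defect(P1) = (2/3)*pi

V = 6, E = 12, F = 8; chi = V - E + F = 2
Gauss-Bonnet: total defect = 2*pi*chi = 4*pi; visible defects sum to (10/3)*pi


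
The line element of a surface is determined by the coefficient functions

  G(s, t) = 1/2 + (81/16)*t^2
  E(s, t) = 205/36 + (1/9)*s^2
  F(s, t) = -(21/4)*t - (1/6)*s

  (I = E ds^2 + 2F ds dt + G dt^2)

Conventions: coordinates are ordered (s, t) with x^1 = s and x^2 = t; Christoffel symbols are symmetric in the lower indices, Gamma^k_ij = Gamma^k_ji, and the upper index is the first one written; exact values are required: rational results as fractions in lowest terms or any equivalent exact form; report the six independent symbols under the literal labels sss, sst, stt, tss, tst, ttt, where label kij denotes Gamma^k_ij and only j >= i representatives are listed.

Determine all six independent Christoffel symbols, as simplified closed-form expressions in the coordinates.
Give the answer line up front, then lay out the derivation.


Answer: Gamma_sss = (324*s*t^2 + 16*s - 504*t)/(324*s^2*t^2 + 16*s^2 - 1008*s*t + 729*t^2 + 1640), Gamma_sst = 0, Gamma_stt = (486*s*t - 1512)/(324*s^2*t^2 + 16*s^2 - 1008*s*t + 729*t^2 + 1640), Gamma_tss = (1008*s*t - 1640)/(972*s^2*t^2 + 48*s^2 - 3024*s*t + 2187*t^2 + 4920), Gamma_tst = 0, Gamma_ttt = (324*s^2*t - 504*s + 729*t)/(324*s^2*t^2 + 16*s^2 - 1008*s*t + 729*t^2 + 1640)

E = 205/36 + (1/9)*s^2; F = -(21/4)*t - (1/6)*s; G = 1/2 + (81/16)*t^2
Gamma^k_ij = (1/2) g^{kl} (d_i g_jl + d_j g_il - d_l g_ij), with g^inv = (1/(EG-F^2)) [[G, -F], [-F, E]]
first partials: E_s = (2/9)*s, E_t = 0, F_s = -1/6, F_t = -21/4, G_s = 0, G_t = (81/8)*t
D = EG - F^2 = 205/72 + (81/64)*t^2 - (7/4)*s*t + (1/36)*s^2 + (9/16)*s^2*t^2
expanded: Gamma^s_ss = (G E_s - 2F F_s + F E_t)/(2D), Gamma^s_st = (G E_t - F G_s)/(2D), Gamma^s_tt = (2G F_t - G G_s - F G_t)/(2D), Gamma^t_ss = (2E F_s - E E_t - F E_s)/(2D), Gamma^t_st = (E G_s - F E_t)/(2D), Gamma^t_tt = (E G_t - 2F F_t + F G_s)/(2D); substitute and cancel common factors


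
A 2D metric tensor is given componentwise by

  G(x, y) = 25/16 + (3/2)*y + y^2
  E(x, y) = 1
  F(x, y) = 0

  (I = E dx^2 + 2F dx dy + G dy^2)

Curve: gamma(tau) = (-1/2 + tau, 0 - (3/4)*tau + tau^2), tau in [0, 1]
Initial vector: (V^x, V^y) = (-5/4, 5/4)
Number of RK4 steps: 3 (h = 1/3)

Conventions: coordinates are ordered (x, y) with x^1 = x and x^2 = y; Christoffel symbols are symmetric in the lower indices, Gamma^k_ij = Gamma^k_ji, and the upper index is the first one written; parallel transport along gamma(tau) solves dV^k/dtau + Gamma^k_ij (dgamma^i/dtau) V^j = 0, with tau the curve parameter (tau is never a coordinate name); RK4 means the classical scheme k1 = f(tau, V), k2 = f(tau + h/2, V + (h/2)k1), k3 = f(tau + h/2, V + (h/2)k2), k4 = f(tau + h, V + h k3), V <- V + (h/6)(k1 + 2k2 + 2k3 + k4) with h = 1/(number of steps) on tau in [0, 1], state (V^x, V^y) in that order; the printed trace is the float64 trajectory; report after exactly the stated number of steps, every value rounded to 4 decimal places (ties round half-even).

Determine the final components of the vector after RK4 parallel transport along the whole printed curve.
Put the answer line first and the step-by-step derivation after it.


Answer: V^x = -1.2500, V^y = 1.1049

gamma'(tau) = (1, -3/4 + 2*tau); f(tau, V)^k = -Gamma^k_ij(gamma(tau)) gamma'^i(tau) V^j; h = 1/3; intermediate values shown to 6 dp
curve data and Christoffel symbols at the stage parameters:
  tau = 0.000000: gamma = (-0.500000, 0.000000), gamma' = (1.000000, -0.750000); Gamma_xxx = 0.000000, Gamma_xxy = 0.000000, Gamma_xyy = 0.000000, Gamma_yxx = 0.000000, Gamma_yxy = 0.000000, Gamma_yyy = 0.480000
  tau = 0.166667: gamma = (-0.333333, -0.097222), gamma' = (1.000000, -0.416667); Gamma_xxx = 0.000000, Gamma_xxy = 0.000000, Gamma_xyy = 0.000000, Gamma_yxx = 0.000000, Gamma_yxy = 0.000000, Gamma_yyy = 0.457730
  tau = 0.333333: gamma = (-0.166667, -0.138889), gamma' = (1.000000, -0.083333); Gamma_xxx = 0.000000, Gamma_xxy = 0.000000, Gamma_xyy = 0.000000, Gamma_yxx = 0.000000, Gamma_yxy = 0.000000, Gamma_yyy = 0.444944
  tau = 0.500000: gamma = (0.000000, -0.125000), gamma' = (1.000000, 0.250000); Gamma_xxx = 0.000000, Gamma_xxy = 0.000000, Gamma_xyy = 0.000000, Gamma_yxx = 0.000000, Gamma_yxy = 0.000000, Gamma_yyy = 0.449438
  tau = 0.666667: gamma = (0.166667, -0.055556), gamma' = (1.000000, 0.583333); Gamma_xxx = 0.000000, Gamma_xxy = 0.000000, Gamma_xyy = 0.000000, Gamma_yxx = 0.000000, Gamma_yxy = 0.000000, Gamma_yyy = 0.468506
  tau = 0.833333: gamma = (0.333333, 0.069444), gamma' = (1.000000, 0.916667); Gamma_xxx = 0.000000, Gamma_xxy = 0.000000, Gamma_xyy = 0.000000, Gamma_yxx = 0.000000, Gamma_yxy = 0.000000, Gamma_yyy = 0.490248
  tau = 1.000000: gamma = (0.500000, 0.250000), gamma' = (1.000000, 1.250000); Gamma_xxx = 0.000000, Gamma_xxy = 0.000000, Gamma_xyy = 0.000000, Gamma_yxx = 0.000000, Gamma_yxy = 0.000000, Gamma_yyy = 0.500000
step 0: V^x = -1.2500, V^y = 1.2500
step 1: k1 = (0.000000, 0.450000), k2 = (0.000000, 0.252705), k3 = (0.000000, 0.246434), k4 = (0.000000, 0.049394); V <- V + (h/6)(k1 + 2k2 + 2k3 + k4): V^x = -1.2500, V^y = 1.3332
step 2: k1 = (0.000000, 0.049433), k2 = (0.000000, -0.150724), k3 = (0.000000, -0.146976), k4 = (0.000000, -0.350969); V <- V + (h/6)(k1 + 2k2 + 2k3 + k4): V^x = -1.2500, V^y = 1.2834
step 3: k1 = (0.000000, -0.350740), k2 = (0.000000, -0.550471), k3 = (0.000000, -0.535511), k4 = (0.000000, -0.690544); V <- V + (h/6)(k1 + 2k2 + 2k3 + k4): V^x = -1.2500, V^y = 1.1049


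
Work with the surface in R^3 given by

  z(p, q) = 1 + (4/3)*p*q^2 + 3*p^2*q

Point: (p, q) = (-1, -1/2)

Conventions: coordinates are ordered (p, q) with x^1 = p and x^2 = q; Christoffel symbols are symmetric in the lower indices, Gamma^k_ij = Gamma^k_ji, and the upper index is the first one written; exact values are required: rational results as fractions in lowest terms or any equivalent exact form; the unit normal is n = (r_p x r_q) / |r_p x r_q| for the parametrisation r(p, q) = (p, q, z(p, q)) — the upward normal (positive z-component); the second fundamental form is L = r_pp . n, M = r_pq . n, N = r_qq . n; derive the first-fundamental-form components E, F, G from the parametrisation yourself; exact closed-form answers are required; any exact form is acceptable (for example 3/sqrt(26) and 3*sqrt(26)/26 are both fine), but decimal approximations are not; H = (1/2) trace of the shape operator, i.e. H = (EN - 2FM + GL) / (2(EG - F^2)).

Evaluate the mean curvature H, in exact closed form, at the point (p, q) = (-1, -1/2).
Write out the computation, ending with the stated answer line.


z_p = 10/3, z_q = 13/3, z_pp = -3, z_pq = -22/3, z_qq = -8/3
E = 109/9, F = 130/9, G = 178/9; answer radicand W^2 = 278/9
unnormalised second-form numerators: l = -3, m = -22/3, n = -8/3; L = l/sqrt(278/9), and similarly M = m/sqrt(W^2), N = n/sqrt(W^2)
H = (E*n - 2*F*m + G*l) / (2*(EG - F^2)*sqrt(W^2)); E*n - 2*F*m + G*l = 1082/9, EG - F^2 = 278/9, so H = (541/278)/sqrt(278/9)

Answer: H = 1623*sqrt(278)/77284


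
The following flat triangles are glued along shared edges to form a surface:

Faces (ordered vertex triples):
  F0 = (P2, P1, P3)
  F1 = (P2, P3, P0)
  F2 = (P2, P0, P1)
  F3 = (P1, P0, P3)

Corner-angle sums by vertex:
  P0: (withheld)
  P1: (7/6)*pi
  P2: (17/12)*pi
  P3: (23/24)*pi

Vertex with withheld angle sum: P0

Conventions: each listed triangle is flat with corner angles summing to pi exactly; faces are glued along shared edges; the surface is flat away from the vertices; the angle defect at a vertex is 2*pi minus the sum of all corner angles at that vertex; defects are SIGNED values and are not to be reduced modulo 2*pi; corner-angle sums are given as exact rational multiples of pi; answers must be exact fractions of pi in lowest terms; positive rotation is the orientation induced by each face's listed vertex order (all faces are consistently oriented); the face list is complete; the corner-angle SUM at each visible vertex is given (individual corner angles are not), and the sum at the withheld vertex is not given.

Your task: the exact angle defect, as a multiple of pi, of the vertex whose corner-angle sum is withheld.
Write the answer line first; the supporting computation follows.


Answer: defect(P0) = (37/24)*pi

V = 4, E = 6, F = 4; chi = V - E + F = 2
Gauss-Bonnet: total defect = 2*pi*chi = 4*pi; visible defects sum to (59/24)*pi


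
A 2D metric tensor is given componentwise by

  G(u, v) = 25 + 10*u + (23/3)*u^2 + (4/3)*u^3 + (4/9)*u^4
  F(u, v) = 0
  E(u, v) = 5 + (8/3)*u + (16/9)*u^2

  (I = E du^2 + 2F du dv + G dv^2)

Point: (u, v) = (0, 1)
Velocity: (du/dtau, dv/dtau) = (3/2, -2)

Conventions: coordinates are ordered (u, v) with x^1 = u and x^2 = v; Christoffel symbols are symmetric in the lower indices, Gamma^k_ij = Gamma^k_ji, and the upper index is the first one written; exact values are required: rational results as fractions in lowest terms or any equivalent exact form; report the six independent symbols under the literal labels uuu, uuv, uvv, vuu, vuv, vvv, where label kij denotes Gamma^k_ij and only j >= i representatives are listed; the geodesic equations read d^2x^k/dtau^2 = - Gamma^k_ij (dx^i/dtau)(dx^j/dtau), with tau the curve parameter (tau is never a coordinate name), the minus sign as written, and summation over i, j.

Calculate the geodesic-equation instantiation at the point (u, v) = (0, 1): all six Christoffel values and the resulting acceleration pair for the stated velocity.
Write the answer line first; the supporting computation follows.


Answer: Gamma_uuu = 4/15, Gamma_uuv = 0, Gamma_uvv = -1, Gamma_vuu = 0, Gamma_vuv = 1/5, Gamma_vvv = 0; accelerations (d^2u/dtau^2, d^2v/dtau^2) = (17/5, 6/5)

E = 5, F = 0, G = 25 at the point
E_u = 8/3, E_v = 0, F_u = 0, F_v = 0, G_u = 10, G_v = 0
EG - F^2 = 125;  g^inv = (1/125) * [[25, 0], [0, 5]]
first-kind symbols [ij,l] = (1/2)(d_i g_jl + d_j g_il - d_l g_ij): [uu,u] = E_u/2 = 4/3, [uu,v] = F_u - E_v/2 = 0, [uv,u] = E_v/2 = 0, [uv,v] = G_u/2 = 5, [vv,u] = F_v - G_u/2 = -5, [vv,v] = G_v/2 = 0
Gamma^u_ij = (G*[ij,u] - F*[ij,v])/(EG - F^2), Gamma^v_ij = (E*[ij,v] - F*[ij,u])/(EG - F^2)
Gamma_uuu = 4/15, Gamma_uuv = 0, Gamma_uvv = -1, Gamma_vuu = 0, Gamma_vuv = 1/5, Gamma_vvv = 0
d^2u/dtau^2 = -(Gamma_uuu*(3/2)^2 + 2*Gamma_uuv*(3/2)*(-2) + Gamma_uvv*(-2)^2) = 17/5
d^2v/dtau^2 = -(Gamma_vuu*(3/2)^2 + 2*Gamma_vuv*(3/2)*(-2) + Gamma_vvv*(-2)^2) = 6/5


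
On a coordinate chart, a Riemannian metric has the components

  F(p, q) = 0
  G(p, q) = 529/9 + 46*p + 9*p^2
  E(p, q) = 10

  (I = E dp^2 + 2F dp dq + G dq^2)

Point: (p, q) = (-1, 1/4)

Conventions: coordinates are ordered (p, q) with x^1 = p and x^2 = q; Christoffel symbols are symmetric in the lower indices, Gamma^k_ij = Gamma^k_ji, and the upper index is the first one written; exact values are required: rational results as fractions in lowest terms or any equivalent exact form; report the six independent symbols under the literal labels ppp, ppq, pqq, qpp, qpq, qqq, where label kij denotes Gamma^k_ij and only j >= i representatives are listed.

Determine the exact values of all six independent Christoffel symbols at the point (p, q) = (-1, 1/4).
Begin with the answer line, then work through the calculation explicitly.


Answer: Gamma_ppp = 0, Gamma_ppq = 0, Gamma_pqq = -7/5, Gamma_qpp = 0, Gamma_qpq = 9/14, Gamma_qqq = 0

E = 10, F = 0, G = 196/9 at the point
E_p = 0, E_q = 0, F_p = 0, F_q = 0, G_p = 28, G_q = 0
EG - F^2 = 1960/9;  g^inv = (9/1960) * [[196/9, 0], [0, 10]]
first-kind symbols [ij,l] = (1/2)(d_i g_jl + d_j g_il - d_l g_ij): [pp,p] = E_p/2 = 0, [pp,q] = F_p - E_q/2 = 0, [pq,p] = E_q/2 = 0, [pq,q] = G_p/2 = 14, [qq,p] = F_q - G_p/2 = -14, [qq,q] = G_q/2 = 0
Gamma^p_ij = (G*[ij,p] - F*[ij,q])/(EG - F^2), Gamma^q_ij = (E*[ij,q] - F*[ij,p])/(EG - F^2)


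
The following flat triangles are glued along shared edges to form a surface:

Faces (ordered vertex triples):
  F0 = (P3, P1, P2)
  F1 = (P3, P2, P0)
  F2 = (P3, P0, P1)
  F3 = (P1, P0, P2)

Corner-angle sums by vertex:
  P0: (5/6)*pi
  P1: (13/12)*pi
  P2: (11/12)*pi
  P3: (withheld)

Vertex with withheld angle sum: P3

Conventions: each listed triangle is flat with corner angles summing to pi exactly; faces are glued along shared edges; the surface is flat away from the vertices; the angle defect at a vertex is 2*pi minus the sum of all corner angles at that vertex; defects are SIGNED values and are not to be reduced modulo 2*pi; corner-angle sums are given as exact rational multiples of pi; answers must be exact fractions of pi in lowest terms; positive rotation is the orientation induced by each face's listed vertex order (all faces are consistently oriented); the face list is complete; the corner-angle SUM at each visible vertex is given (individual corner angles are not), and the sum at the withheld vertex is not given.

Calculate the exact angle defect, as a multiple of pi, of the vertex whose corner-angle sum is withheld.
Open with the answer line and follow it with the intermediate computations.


Answer: defect(P3) = (5/6)*pi

V = 4, E = 6, F = 4; chi = V - E + F = 2
Gauss-Bonnet: total defect = 2*pi*chi = 4*pi; visible defects sum to (19/6)*pi


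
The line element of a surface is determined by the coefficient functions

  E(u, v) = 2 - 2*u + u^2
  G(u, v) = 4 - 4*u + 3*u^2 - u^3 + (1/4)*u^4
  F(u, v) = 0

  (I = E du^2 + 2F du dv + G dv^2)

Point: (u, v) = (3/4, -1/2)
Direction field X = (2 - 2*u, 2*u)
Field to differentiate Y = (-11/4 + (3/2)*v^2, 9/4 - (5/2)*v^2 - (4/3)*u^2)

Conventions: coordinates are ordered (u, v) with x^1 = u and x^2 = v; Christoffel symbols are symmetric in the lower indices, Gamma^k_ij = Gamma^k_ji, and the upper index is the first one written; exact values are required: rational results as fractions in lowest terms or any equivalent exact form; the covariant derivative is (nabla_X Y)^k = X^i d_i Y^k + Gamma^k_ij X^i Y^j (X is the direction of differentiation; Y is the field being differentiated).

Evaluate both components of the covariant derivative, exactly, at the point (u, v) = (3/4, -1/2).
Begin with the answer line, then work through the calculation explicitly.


Answer: (nabla_X Y)^u = -3259/2176, (nabla_X Y)^v = 639/196

E = 17/16, F = 0, G = 2401/1024 at the point
E_u = -1/2, E_v = 0, F_u = 0, F_v = 0, G_u = -49/64, G_v = 0
EG - F^2 = 40817/16384;  g^inv = (16384/40817) * [[2401/1024, 0], [0, 17/16]]
first-kind symbols [ij,l] = (1/2)(d_i g_jl + d_j g_il - d_l g_ij): [uu,u] = E_u/2 = -1/4, [uu,v] = F_u - E_v/2 = 0, [uv,u] = E_v/2 = 0, [uv,v] = G_u/2 = -49/128, [vv,u] = F_v - G_u/2 = 49/128, [vv,v] = G_v/2 = 0
Gamma^u_ij = (G*[ij,u] - F*[ij,v])/(EG - F^2), Gamma^v_ij = (E*[ij,v] - F*[ij,u])/(EG - F^2)
Gamma_uuu = -4/17, Gamma_uuv = 0, Gamma_uvv = 49/136, Gamma_vuu = 0, Gamma_vuv = -8/49, Gamma_vvv = 0
X = (1/2, 3/2), Y = (-19/8, 7/8) at the point


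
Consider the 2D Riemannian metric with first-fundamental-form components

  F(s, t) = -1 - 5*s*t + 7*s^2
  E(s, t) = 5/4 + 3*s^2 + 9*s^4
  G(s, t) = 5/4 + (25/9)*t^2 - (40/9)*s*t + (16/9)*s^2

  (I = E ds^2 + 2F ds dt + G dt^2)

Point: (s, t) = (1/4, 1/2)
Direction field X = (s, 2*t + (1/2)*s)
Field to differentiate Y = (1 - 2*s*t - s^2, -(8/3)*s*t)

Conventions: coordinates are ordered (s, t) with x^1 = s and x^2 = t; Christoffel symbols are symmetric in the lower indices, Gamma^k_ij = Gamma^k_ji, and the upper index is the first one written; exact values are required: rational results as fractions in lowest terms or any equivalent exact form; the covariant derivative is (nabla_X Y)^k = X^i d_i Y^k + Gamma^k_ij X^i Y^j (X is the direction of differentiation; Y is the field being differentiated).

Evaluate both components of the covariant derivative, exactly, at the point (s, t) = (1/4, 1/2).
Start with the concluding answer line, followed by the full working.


Answer: (nabla_X Y)^s = -64013/58896, (nabla_X Y)^t = -377419/235584

E = 377/256, F = -19/16, G = 3/2 at the point
E_s = 33/16, E_t = 0, F_s = 1, F_t = -5/4, G_s = -4/3, G_t = 5/3
EG - F^2 = 409/512;  g^inv = (512/409) * [[3/2, 19/16], [19/16, 377/256]]
first-kind symbols [ij,l] = (1/2)(d_i g_jl + d_j g_il - d_l g_ij): [ss,s] = E_s/2 = 33/32, [ss,t] = F_s - E_t/2 = 1, [st,s] = E_t/2 = 0, [st,t] = G_s/2 = -2/3, [tt,s] = F_t - G_s/2 = -7/12, [tt,t] = G_t/2 = 5/6
Gamma^s_ij = (G*[ij,s] - F*[ij,t])/(EG - F^2), Gamma^t_ij = (E*[ij,t] - F*[ij,s])/(EG - F^2)
Gamma_sss = 1400/409, Gamma_sst = -1216/1227, Gamma_stt = 176/1227, Gamma_tss = 1381/409, Gamma_tst = -1508/1227, Gamma_ttt = 821/1227
X = (1/4, 9/8), Y = (11/16, -1/3) at the point


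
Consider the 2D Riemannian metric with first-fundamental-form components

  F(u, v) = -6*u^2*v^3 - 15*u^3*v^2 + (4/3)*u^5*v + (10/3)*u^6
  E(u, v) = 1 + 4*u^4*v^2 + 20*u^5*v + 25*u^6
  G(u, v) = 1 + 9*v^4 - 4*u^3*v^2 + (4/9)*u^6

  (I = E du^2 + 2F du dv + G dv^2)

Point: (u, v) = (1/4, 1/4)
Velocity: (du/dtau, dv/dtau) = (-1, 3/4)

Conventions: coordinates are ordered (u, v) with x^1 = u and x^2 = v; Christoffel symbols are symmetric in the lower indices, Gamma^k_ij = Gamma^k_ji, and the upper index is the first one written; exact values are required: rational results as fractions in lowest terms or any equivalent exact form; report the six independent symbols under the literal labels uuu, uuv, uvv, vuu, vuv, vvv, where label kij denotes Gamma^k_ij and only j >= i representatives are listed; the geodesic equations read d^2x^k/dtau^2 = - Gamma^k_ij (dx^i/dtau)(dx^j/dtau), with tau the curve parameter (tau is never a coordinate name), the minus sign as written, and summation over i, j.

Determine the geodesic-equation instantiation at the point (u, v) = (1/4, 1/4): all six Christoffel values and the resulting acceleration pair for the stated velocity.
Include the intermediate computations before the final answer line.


E = 4145/4096, F = -119/6144, G = 9505/9216 at the point
E_u = 133/512, E_v = 7/256, F_u = -151/768, F_v = -143/768, G_u = -17/384, G_v = 17/32
EG - F^2 = 38461/36864;  g^inv = (36864/38461) * [[9505/9216, 119/6144], [119/6144, 4145/4096]]
first-kind symbols [ij,l] = (1/2)(d_i g_jl + d_j g_il - d_l g_ij): [uu,u] = E_u/2 = 133/1024, [uu,v] = F_u - E_v/2 = -323/1536, [uv,u] = E_v/2 = 7/512, [uv,v] = G_u/2 = -17/768, [vv,u] = F_v - G_u/2 = -21/128, [vv,v] = G_v/2 = 17/64
Gamma^u_ij = (G*[ij,u] - F*[ij,v])/(EG - F^2), Gamma^v_ij = (E*[ij,v] - F*[ij,u])/(EG - F^2)
Gamma_uuu = 4788/38461, Gamma_uuv = 504/38461, Gamma_uvv = -6048/38461, Gamma_vuu = -7752/38461, Gamma_vuv = -816/38461, Gamma_vvv = 9792/38461
d^2u/dtau^2 = -(Gamma_uuu*(-1)^2 + 2*Gamma_uuv*(-1)*(3/4) + Gamma_uvv*(3/4)^2) = -630/38461
d^2v/dtau^2 = -(Gamma_vuu*(-1)^2 + 2*Gamma_vuv*(-1)*(3/4) + Gamma_vvv*(3/4)^2) = 1020/38461

Answer: Gamma_uuu = 4788/38461, Gamma_uuv = 504/38461, Gamma_uvv = -6048/38461, Gamma_vuu = -7752/38461, Gamma_vuv = -816/38461, Gamma_vvv = 9792/38461; accelerations (d^2u/dtau^2, d^2v/dtau^2) = (-630/38461, 1020/38461)
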